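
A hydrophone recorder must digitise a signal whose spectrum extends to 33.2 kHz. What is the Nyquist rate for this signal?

66.4 kHz

Nyquist rate = 2 × 33.2 kHz = 66.4 kHz.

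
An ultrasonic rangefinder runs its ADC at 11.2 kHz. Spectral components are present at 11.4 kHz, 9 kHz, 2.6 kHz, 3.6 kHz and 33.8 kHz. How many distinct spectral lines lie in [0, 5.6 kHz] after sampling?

4

fs/2 = 5.6 kHz.
11.4 kHz mod fs = 0.2 kHz.
0.2 kHz ≤ fs/2 = 5.6 kHz, appears at 0.2 kHz.
9 kHz > fs/2 = 5.6 kHz, folds to fs − 9 kHz = 2.2 kHz.
2.6 kHz ≤ fs/2 = 5.6 kHz, passes unchanged.
3.6 kHz ≤ fs/2 = 5.6 kHz, passes unchanged.
33.8 kHz mod fs = 0.2 kHz.
0.2 kHz ≤ fs/2 = 5.6 kHz, appears at 0.2 kHz.
Distinct values: {0.2 kHz, 2.2 kHz, 2.6 kHz, 3.6 kHz} → 4.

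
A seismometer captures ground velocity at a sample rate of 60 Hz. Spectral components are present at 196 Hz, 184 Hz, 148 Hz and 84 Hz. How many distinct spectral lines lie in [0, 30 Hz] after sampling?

4

fs/2 = 30 Hz.
196 Hz mod fs = 16 Hz.
16 Hz ≤ fs/2 = 30 Hz, appears at 16 Hz.
184 Hz mod fs = 4 Hz.
4 Hz ≤ fs/2 = 30 Hz, appears at 4 Hz.
148 Hz mod fs = 28 Hz.
28 Hz ≤ fs/2 = 30 Hz, appears at 28 Hz.
84 Hz mod fs = 24 Hz.
24 Hz ≤ fs/2 = 30 Hz, appears at 24 Hz.
Distinct values: {4 Hz, 16 Hz, 24 Hz, 28 Hz} → 4.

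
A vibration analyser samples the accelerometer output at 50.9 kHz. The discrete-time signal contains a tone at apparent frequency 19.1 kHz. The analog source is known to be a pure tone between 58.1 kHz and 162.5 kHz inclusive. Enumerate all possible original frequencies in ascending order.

Frequencies that alias to 19.1 kHz are k·fs ± 19.1 kHz for integer k ≥ 0.
k=0: 19.1 kHz.
k=1: 31.8 kHz, 70 kHz.
k=2: 82.7 kHz, 120.9 kHz.
k=3: 133.6 kHz, 171.8 kHz.
k=4: 184.5 kHz, 222.7 kHz.
Within [58.1 kHz, 162.5 kHz]: 70 kHz, 82.7 kHz, 120.9 kHz, 133.6 kHz.

70 kHz, 82.7 kHz, 120.9 kHz, 133.6 kHz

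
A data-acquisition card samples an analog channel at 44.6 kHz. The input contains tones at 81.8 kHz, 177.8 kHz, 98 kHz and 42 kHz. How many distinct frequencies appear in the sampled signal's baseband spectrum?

4

fs/2 = 22.3 kHz.
81.8 kHz mod fs = 37.2 kHz.
37.2 kHz > fs/2 = 22.3 kHz, folds to fs − 37.2 kHz = 7.4 kHz.
177.8 kHz mod fs = 44 kHz.
44 kHz > fs/2 = 22.3 kHz, folds to fs − 44 kHz = 0.6 kHz.
98 kHz mod fs = 8.8 kHz.
8.8 kHz ≤ fs/2 = 22.3 kHz, appears at 8.8 kHz.
42 kHz > fs/2 = 22.3 kHz, folds to fs − 42 kHz = 2.6 kHz.
Distinct values: {0.6 kHz, 2.6 kHz, 7.4 kHz, 8.8 kHz} → 4.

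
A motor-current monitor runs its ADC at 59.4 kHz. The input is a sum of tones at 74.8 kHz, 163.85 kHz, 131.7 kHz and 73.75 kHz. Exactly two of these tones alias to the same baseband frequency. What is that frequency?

fs/2 = 29.7 kHz.
74.8 kHz mod fs = 15.4 kHz.
15.4 kHz ≤ fs/2 = 29.7 kHz, appears at 15.4 kHz.
163.85 kHz mod fs = 45.05 kHz.
45.05 kHz > fs/2 = 29.7 kHz, folds to fs − 45.05 kHz = 14.35 kHz.
131.7 kHz mod fs = 12.9 kHz.
12.9 kHz ≤ fs/2 = 29.7 kHz, appears at 12.9 kHz.
73.75 kHz mod fs = 14.35 kHz.
14.35 kHz ≤ fs/2 = 29.7 kHz, appears at 14.35 kHz.
73.75 kHz and 163.85 kHz both map to 14.35 kHz.

14.35 kHz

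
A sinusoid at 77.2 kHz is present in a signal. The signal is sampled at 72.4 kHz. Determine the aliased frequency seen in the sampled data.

4.8 kHz

77.2 kHz mod fs = 4.8 kHz.
4.8 kHz ≤ fs/2 = 36.2 kHz, appears at 4.8 kHz.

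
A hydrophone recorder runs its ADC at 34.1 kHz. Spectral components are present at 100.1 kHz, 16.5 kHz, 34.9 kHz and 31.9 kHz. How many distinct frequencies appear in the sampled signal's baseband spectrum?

fs/2 = 17.05 kHz.
100.1 kHz mod fs = 31.9 kHz.
31.9 kHz > fs/2 = 17.05 kHz, folds to fs − 31.9 kHz = 2.2 kHz.
16.5 kHz ≤ fs/2 = 17.05 kHz, passes unchanged.
34.9 kHz mod fs = 0.8 kHz.
0.8 kHz ≤ fs/2 = 17.05 kHz, appears at 0.8 kHz.
31.9 kHz > fs/2 = 17.05 kHz, folds to fs − 31.9 kHz = 2.2 kHz.
Distinct values: {0.8 kHz, 2.2 kHz, 16.5 kHz} → 3.

3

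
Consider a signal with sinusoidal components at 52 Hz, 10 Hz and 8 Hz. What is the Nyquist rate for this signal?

Highest-frequency component: 52 Hz.
Nyquist rate = 2 × 52 Hz = 104 Hz.

104 Hz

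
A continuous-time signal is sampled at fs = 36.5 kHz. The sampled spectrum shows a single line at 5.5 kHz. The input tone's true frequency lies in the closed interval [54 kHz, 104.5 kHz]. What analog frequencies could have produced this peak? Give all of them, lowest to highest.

Frequencies that alias to 5.5 kHz are k·fs ± 5.5 kHz for integer k ≥ 0.
k=0: 5.5 kHz.
k=1: 31 kHz, 42 kHz.
k=2: 67.5 kHz, 78.5 kHz.
k=3: 104 kHz, 115 kHz.
k=4: 140.5 kHz, 151.5 kHz.
Within [54 kHz, 104.5 kHz]: 67.5 kHz, 78.5 kHz, 104 kHz.

67.5 kHz, 78.5 kHz, 104 kHz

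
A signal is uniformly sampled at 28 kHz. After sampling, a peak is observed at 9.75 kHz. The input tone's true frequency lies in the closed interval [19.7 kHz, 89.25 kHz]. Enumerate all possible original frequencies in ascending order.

Frequencies that alias to 9.75 kHz are k·fs ± 9.75 kHz for integer k ≥ 0.
k=0: 9.75 kHz.
k=1: 18.25 kHz, 37.75 kHz.
k=2: 46.25 kHz, 65.75 kHz.
k=3: 74.25 kHz, 93.75 kHz.
k=4: 102.25 kHz, 121.75 kHz.
Within [19.7 kHz, 89.25 kHz]: 37.75 kHz, 46.25 kHz, 65.75 kHz, 74.25 kHz.

37.75 kHz, 46.25 kHz, 65.75 kHz, 74.25 kHz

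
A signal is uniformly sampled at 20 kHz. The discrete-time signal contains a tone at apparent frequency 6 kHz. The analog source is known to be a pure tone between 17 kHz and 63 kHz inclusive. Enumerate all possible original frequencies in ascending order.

26 kHz, 34 kHz, 46 kHz, 54 kHz

Frequencies that alias to 6 kHz are k·fs ± 6 kHz for integer k ≥ 0.
k=0: 6 kHz.
k=1: 14 kHz, 26 kHz.
k=2: 34 kHz, 46 kHz.
k=3: 54 kHz, 66 kHz.
k=4: 74 kHz, 86 kHz.
Within [17 kHz, 63 kHz]: 26 kHz, 34 kHz, 46 kHz, 54 kHz.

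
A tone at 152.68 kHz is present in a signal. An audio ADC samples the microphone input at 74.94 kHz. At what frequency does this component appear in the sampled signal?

152.68 kHz mod fs = 2.8 kHz.
2.8 kHz ≤ fs/2 = 37.47 kHz, appears at 2.8 kHz.

2.8 kHz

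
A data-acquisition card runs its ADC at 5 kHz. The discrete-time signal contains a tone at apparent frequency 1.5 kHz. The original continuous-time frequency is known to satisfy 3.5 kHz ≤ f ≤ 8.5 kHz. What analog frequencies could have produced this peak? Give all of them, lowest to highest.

Frequencies that alias to 1.5 kHz are k·fs ± 1.5 kHz for integer k ≥ 0.
k=0: 1.5 kHz.
k=1: 3.5 kHz, 6.5 kHz.
k=2: 8.5 kHz, 11.5 kHz.
k=3: 13.5 kHz, 16.5 kHz.
Within [3.5 kHz, 8.5 kHz]: 3.5 kHz, 6.5 kHz, 8.5 kHz.

3.5 kHz, 6.5 kHz, 8.5 kHz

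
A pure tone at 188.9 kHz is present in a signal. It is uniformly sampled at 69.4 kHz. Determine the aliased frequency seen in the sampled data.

188.9 kHz mod fs = 50.1 kHz.
50.1 kHz > fs/2 = 34.7 kHz, folds to fs − 50.1 kHz = 19.3 kHz.

19.3 kHz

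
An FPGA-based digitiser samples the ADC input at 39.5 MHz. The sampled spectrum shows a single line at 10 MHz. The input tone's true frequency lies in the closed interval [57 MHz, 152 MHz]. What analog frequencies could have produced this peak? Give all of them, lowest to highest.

69 MHz, 89 MHz, 108.5 MHz, 128.5 MHz, 148 MHz

Frequencies that alias to 10 MHz are k·fs ± 10 MHz for integer k ≥ 0.
k=0: 10 MHz.
k=1: 29.5 MHz, 49.5 MHz.
k=2: 69 MHz, 89 MHz.
k=3: 108.5 MHz, 128.5 MHz.
k=4: 148 MHz, 168 MHz.
k=5: 187.5 MHz, 207.5 MHz.
Within [57 MHz, 152 MHz]: 69 MHz, 89 MHz, 108.5 MHz, 128.5 MHz, 148 MHz.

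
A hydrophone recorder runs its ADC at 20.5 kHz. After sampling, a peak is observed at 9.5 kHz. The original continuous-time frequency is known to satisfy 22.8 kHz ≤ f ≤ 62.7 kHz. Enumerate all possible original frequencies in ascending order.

30 kHz, 31.5 kHz, 50.5 kHz, 52 kHz

Frequencies that alias to 9.5 kHz are k·fs ± 9.5 kHz for integer k ≥ 0.
k=0: 9.5 kHz.
k=1: 11 kHz, 30 kHz.
k=2: 31.5 kHz, 50.5 kHz.
k=3: 52 kHz, 71 kHz.
k=4: 72.5 kHz, 91.5 kHz.
Within [22.8 kHz, 62.7 kHz]: 30 kHz, 31.5 kHz, 50.5 kHz, 52 kHz.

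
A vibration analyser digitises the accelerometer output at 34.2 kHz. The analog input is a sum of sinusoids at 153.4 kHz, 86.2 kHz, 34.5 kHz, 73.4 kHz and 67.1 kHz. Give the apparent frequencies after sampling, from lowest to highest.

fs/2 = 17.1 kHz.
153.4 kHz mod fs = 16.6 kHz.
16.6 kHz ≤ fs/2 = 17.1 kHz, appears at 16.6 kHz.
86.2 kHz mod fs = 17.8 kHz.
17.8 kHz > fs/2 = 17.1 kHz, folds to fs − 17.8 kHz = 16.4 kHz.
34.5 kHz mod fs = 0.3 kHz.
0.3 kHz ≤ fs/2 = 17.1 kHz, appears at 0.3 kHz.
73.4 kHz mod fs = 5 kHz.
5 kHz ≤ fs/2 = 17.1 kHz, appears at 5 kHz.
67.1 kHz mod fs = 32.9 kHz.
32.9 kHz > fs/2 = 17.1 kHz, folds to fs − 32.9 kHz = 1.3 kHz.
Distinct values: {0.3 kHz, 1.3 kHz, 5 kHz, 16.4 kHz, 16.6 kHz}.

0.3 kHz, 1.3 kHz, 5 kHz, 16.4 kHz, 16.6 kHz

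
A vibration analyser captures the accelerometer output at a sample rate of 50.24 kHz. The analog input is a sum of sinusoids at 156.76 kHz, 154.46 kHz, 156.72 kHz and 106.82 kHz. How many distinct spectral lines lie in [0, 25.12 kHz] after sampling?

fs/2 = 25.12 kHz.
156.76 kHz mod fs = 6.04 kHz.
6.04 kHz ≤ fs/2 = 25.12 kHz, appears at 6.04 kHz.
154.46 kHz mod fs = 3.74 kHz.
3.74 kHz ≤ fs/2 = 25.12 kHz, appears at 3.74 kHz.
156.72 kHz mod fs = 6 kHz.
6 kHz ≤ fs/2 = 25.12 kHz, appears at 6 kHz.
106.82 kHz mod fs = 6.34 kHz.
6.34 kHz ≤ fs/2 = 25.12 kHz, appears at 6.34 kHz.
Distinct values: {3.74 kHz, 6 kHz, 6.04 kHz, 6.34 kHz} → 4.

4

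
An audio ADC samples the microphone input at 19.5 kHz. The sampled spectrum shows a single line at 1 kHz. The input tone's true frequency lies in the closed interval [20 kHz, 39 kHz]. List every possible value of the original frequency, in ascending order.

Frequencies that alias to 1 kHz are k·fs ± 1 kHz for integer k ≥ 0.
k=0: 1 kHz.
k=1: 18.5 kHz, 20.5 kHz.
k=2: 38 kHz, 40 kHz.
k=3: 57.5 kHz, 59.5 kHz.
Within [20 kHz, 39 kHz]: 20.5 kHz, 38 kHz.

20.5 kHz, 38 kHz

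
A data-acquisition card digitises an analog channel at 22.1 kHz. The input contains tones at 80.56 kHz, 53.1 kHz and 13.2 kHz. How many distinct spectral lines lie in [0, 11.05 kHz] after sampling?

2

fs/2 = 11.05 kHz.
80.56 kHz mod fs = 14.26 kHz.
14.26 kHz > fs/2 = 11.05 kHz, folds to fs − 14.26 kHz = 7.84 kHz.
53.1 kHz mod fs = 8.9 kHz.
8.9 kHz ≤ fs/2 = 11.05 kHz, appears at 8.9 kHz.
13.2 kHz > fs/2 = 11.05 kHz, folds to fs − 13.2 kHz = 8.9 kHz.
Distinct values: {7.84 kHz, 8.9 kHz} → 2.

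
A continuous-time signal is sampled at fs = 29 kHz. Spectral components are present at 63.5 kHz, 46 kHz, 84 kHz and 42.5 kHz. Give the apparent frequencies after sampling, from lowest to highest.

3 kHz, 5.5 kHz, 12 kHz, 13.5 kHz

fs/2 = 14.5 kHz.
63.5 kHz mod fs = 5.5 kHz.
5.5 kHz ≤ fs/2 = 14.5 kHz, appears at 5.5 kHz.
46 kHz mod fs = 17 kHz.
17 kHz > fs/2 = 14.5 kHz, folds to fs − 17 kHz = 12 kHz.
84 kHz mod fs = 26 kHz.
26 kHz > fs/2 = 14.5 kHz, folds to fs − 26 kHz = 3 kHz.
42.5 kHz mod fs = 13.5 kHz.
13.5 kHz ≤ fs/2 = 14.5 kHz, appears at 13.5 kHz.
Distinct values: {3 kHz, 5.5 kHz, 12 kHz, 13.5 kHz}.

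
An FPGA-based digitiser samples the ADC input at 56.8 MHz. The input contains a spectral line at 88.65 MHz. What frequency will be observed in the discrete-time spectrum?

24.95 MHz

88.65 MHz mod fs = 31.85 MHz.
31.85 MHz > fs/2 = 28.4 MHz, folds to fs − 31.85 MHz = 24.95 MHz.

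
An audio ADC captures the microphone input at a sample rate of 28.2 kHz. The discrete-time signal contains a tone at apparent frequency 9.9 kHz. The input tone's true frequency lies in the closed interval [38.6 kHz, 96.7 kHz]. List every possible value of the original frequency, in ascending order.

46.5 kHz, 66.3 kHz, 74.7 kHz, 94.5 kHz

Frequencies that alias to 9.9 kHz are k·fs ± 9.9 kHz for integer k ≥ 0.
k=0: 9.9 kHz.
k=1: 18.3 kHz, 38.1 kHz.
k=2: 46.5 kHz, 66.3 kHz.
k=3: 74.7 kHz, 94.5 kHz.
k=4: 102.9 kHz, 122.7 kHz.
Within [38.6 kHz, 96.7 kHz]: 46.5 kHz, 66.3 kHz, 74.7 kHz, 94.5 kHz.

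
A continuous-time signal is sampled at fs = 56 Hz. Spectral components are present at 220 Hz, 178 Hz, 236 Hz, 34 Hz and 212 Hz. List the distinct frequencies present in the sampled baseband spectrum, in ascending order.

4 Hz, 10 Hz, 12 Hz, 22 Hz

fs/2 = 28 Hz.
220 Hz mod fs = 52 Hz.
52 Hz > fs/2 = 28 Hz, folds to fs − 52 Hz = 4 Hz.
178 Hz mod fs = 10 Hz.
10 Hz ≤ fs/2 = 28 Hz, appears at 10 Hz.
236 Hz mod fs = 12 Hz.
12 Hz ≤ fs/2 = 28 Hz, appears at 12 Hz.
34 Hz > fs/2 = 28 Hz, folds to fs − 34 Hz = 22 Hz.
212 Hz mod fs = 44 Hz.
44 Hz > fs/2 = 28 Hz, folds to fs − 44 Hz = 12 Hz.
Distinct values: {4 Hz, 10 Hz, 12 Hz, 22 Hz}.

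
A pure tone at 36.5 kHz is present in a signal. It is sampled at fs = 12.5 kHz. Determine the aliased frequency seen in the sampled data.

36.5 kHz mod fs = 11.5 kHz.
11.5 kHz > fs/2 = 6.25 kHz, folds to fs − 11.5 kHz = 1 kHz.

1 kHz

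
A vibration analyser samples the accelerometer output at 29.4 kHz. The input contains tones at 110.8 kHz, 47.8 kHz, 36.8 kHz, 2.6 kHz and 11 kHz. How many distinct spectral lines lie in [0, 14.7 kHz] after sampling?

4

fs/2 = 14.7 kHz.
110.8 kHz mod fs = 22.6 kHz.
22.6 kHz > fs/2 = 14.7 kHz, folds to fs − 22.6 kHz = 6.8 kHz.
47.8 kHz mod fs = 18.4 kHz.
18.4 kHz > fs/2 = 14.7 kHz, folds to fs − 18.4 kHz = 11 kHz.
36.8 kHz mod fs = 7.4 kHz.
7.4 kHz ≤ fs/2 = 14.7 kHz, appears at 7.4 kHz.
2.6 kHz ≤ fs/2 = 14.7 kHz, passes unchanged.
11 kHz ≤ fs/2 = 14.7 kHz, passes unchanged.
Distinct values: {2.6 kHz, 6.8 kHz, 7.4 kHz, 11 kHz} → 4.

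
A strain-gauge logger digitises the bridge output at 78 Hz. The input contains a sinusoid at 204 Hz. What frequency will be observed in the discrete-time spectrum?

30 Hz

204 Hz mod fs = 48 Hz.
48 Hz > fs/2 = 39 Hz, folds to fs − 48 Hz = 30 Hz.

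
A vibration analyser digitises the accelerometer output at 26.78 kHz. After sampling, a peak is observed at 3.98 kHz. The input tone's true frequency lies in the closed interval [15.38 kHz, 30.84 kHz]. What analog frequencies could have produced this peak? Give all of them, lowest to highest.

22.8 kHz, 30.76 kHz

Frequencies that alias to 3.98 kHz are k·fs ± 3.98 kHz for integer k ≥ 0.
k=0: 3.98 kHz.
k=1: 22.8 kHz, 30.76 kHz.
k=2: 49.58 kHz, 57.54 kHz.
Within [15.38 kHz, 30.84 kHz]: 22.8 kHz, 30.76 kHz.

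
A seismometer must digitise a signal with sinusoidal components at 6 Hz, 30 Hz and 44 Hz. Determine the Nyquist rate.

Highest-frequency component: 44 Hz.
Nyquist rate = 2 × 44 Hz = 88 Hz.

88 Hz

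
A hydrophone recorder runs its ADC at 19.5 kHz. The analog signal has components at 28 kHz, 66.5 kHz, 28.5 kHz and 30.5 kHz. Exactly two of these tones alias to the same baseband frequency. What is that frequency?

8.5 kHz

fs/2 = 9.75 kHz.
28 kHz mod fs = 8.5 kHz.
8.5 kHz ≤ fs/2 = 9.75 kHz, appears at 8.5 kHz.
66.5 kHz mod fs = 8 kHz.
8 kHz ≤ fs/2 = 9.75 kHz, appears at 8 kHz.
28.5 kHz mod fs = 9 kHz.
9 kHz ≤ fs/2 = 9.75 kHz, appears at 9 kHz.
30.5 kHz mod fs = 11 kHz.
11 kHz > fs/2 = 9.75 kHz, folds to fs − 11 kHz = 8.5 kHz.
28 kHz and 30.5 kHz both map to 8.5 kHz.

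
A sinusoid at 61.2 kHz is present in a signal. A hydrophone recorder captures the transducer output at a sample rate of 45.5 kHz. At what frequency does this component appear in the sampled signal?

61.2 kHz mod fs = 15.7 kHz.
15.7 kHz ≤ fs/2 = 22.75 kHz, appears at 15.7 kHz.

15.7 kHz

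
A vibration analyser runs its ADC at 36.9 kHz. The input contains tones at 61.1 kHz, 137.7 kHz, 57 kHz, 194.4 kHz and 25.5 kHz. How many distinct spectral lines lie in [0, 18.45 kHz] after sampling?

4

fs/2 = 18.45 kHz.
61.1 kHz mod fs = 24.2 kHz.
24.2 kHz > fs/2 = 18.45 kHz, folds to fs − 24.2 kHz = 12.7 kHz.
137.7 kHz mod fs = 27 kHz.
27 kHz > fs/2 = 18.45 kHz, folds to fs − 27 kHz = 9.9 kHz.
57 kHz mod fs = 20.1 kHz.
20.1 kHz > fs/2 = 18.45 kHz, folds to fs − 20.1 kHz = 16.8 kHz.
194.4 kHz mod fs = 9.9 kHz.
9.9 kHz ≤ fs/2 = 18.45 kHz, appears at 9.9 kHz.
25.5 kHz > fs/2 = 18.45 kHz, folds to fs − 25.5 kHz = 11.4 kHz.
Distinct values: {9.9 kHz, 11.4 kHz, 12.7 kHz, 16.8 kHz} → 4.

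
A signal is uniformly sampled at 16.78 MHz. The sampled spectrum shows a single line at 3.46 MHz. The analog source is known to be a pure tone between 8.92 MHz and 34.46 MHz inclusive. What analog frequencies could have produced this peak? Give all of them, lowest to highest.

Frequencies that alias to 3.46 MHz are k·fs ± 3.46 MHz for integer k ≥ 0.
k=0: 3.46 MHz.
k=1: 13.32 MHz, 20.24 MHz.
k=2: 30.1 MHz, 37.02 MHz.
k=3: 46.88 MHz, 53.8 MHz.
Within [8.92 MHz, 34.46 MHz]: 13.32 MHz, 20.24 MHz, 30.1 MHz.

13.32 MHz, 20.24 MHz, 30.1 MHz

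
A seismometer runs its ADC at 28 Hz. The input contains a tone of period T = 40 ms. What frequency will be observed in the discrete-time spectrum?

3 Hz

T = 40 ms → f = 1/T = 25 Hz.
25 Hz > fs/2 = 14 Hz, folds to fs − 25 Hz = 3 Hz.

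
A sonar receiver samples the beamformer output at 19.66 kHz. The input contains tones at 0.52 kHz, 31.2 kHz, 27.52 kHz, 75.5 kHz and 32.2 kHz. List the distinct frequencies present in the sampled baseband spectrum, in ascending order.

fs/2 = 9.83 kHz.
0.52 kHz ≤ fs/2 = 9.83 kHz, passes unchanged.
31.2 kHz mod fs = 11.54 kHz.
11.54 kHz > fs/2 = 9.83 kHz, folds to fs − 11.54 kHz = 8.12 kHz.
27.52 kHz mod fs = 7.86 kHz.
7.86 kHz ≤ fs/2 = 9.83 kHz, appears at 7.86 kHz.
75.5 kHz mod fs = 16.52 kHz.
16.52 kHz > fs/2 = 9.83 kHz, folds to fs − 16.52 kHz = 3.14 kHz.
32.2 kHz mod fs = 12.54 kHz.
12.54 kHz > fs/2 = 9.83 kHz, folds to fs − 12.54 kHz = 7.12 kHz.
Distinct values: {0.52 kHz, 3.14 kHz, 7.12 kHz, 7.86 kHz, 8.12 kHz}.

0.52 kHz, 3.14 kHz, 7.12 kHz, 7.86 kHz, 8.12 kHz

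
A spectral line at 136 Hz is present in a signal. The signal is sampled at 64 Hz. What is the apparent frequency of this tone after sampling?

136 Hz mod fs = 8 Hz.
8 Hz ≤ fs/2 = 32 Hz, appears at 8 Hz.

8 Hz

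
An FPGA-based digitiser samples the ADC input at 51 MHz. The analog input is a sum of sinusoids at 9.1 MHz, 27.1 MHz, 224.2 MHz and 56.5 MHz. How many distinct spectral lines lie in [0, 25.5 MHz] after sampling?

4

fs/2 = 25.5 MHz.
9.1 MHz ≤ fs/2 = 25.5 MHz, passes unchanged.
27.1 MHz > fs/2 = 25.5 MHz, folds to fs − 27.1 MHz = 23.9 MHz.
224.2 MHz mod fs = 20.2 MHz.
20.2 MHz ≤ fs/2 = 25.5 MHz, appears at 20.2 MHz.
56.5 MHz mod fs = 5.5 MHz.
5.5 MHz ≤ fs/2 = 25.5 MHz, appears at 5.5 MHz.
Distinct values: {5.5 MHz, 9.1 MHz, 20.2 MHz, 23.9 MHz} → 4.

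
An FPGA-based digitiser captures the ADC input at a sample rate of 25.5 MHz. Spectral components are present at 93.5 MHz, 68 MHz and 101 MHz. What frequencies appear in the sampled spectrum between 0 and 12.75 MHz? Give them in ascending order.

fs/2 = 12.75 MHz.
93.5 MHz mod fs = 17 MHz.
17 MHz > fs/2 = 12.75 MHz, folds to fs − 17 MHz = 8.5 MHz.
68 MHz mod fs = 17 MHz.
17 MHz > fs/2 = 12.75 MHz, folds to fs − 17 MHz = 8.5 MHz.
101 MHz mod fs = 24.5 MHz.
24.5 MHz > fs/2 = 12.75 MHz, folds to fs − 24.5 MHz = 1 MHz.
Distinct values: {1 MHz, 8.5 MHz}.

1 MHz, 8.5 MHz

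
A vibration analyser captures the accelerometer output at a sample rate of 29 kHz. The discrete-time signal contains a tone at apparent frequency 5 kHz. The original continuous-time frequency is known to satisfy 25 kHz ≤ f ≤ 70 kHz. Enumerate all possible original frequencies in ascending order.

34 kHz, 53 kHz, 63 kHz

Frequencies that alias to 5 kHz are k·fs ± 5 kHz for integer k ≥ 0.
k=0: 5 kHz.
k=1: 24 kHz, 34 kHz.
k=2: 53 kHz, 63 kHz.
k=3: 82 kHz, 92 kHz.
Within [25 kHz, 70 kHz]: 34 kHz, 53 kHz, 63 kHz.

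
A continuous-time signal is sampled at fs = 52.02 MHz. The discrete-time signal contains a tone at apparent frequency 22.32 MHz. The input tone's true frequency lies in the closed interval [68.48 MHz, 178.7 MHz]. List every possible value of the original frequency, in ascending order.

Frequencies that alias to 22.32 MHz are k·fs ± 22.32 MHz for integer k ≥ 0.
k=0: 22.32 MHz.
k=1: 29.7 MHz, 74.34 MHz.
k=2: 81.72 MHz, 126.36 MHz.
k=3: 133.74 MHz, 178.38 MHz.
k=4: 185.76 MHz, 230.4 MHz.
Within [68.48 MHz, 178.7 MHz]: 74.34 MHz, 81.72 MHz, 126.36 MHz, 133.74 MHz, 178.38 MHz.

74.34 MHz, 81.72 MHz, 126.36 MHz, 133.74 MHz, 178.38 MHz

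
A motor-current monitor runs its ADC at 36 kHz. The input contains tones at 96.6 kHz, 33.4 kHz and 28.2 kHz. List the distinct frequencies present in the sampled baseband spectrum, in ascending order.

2.6 kHz, 7.8 kHz, 11.4 kHz

fs/2 = 18 kHz.
96.6 kHz mod fs = 24.6 kHz.
24.6 kHz > fs/2 = 18 kHz, folds to fs − 24.6 kHz = 11.4 kHz.
33.4 kHz > fs/2 = 18 kHz, folds to fs − 33.4 kHz = 2.6 kHz.
28.2 kHz > fs/2 = 18 kHz, folds to fs − 28.2 kHz = 7.8 kHz.
Distinct values: {2.6 kHz, 7.8 kHz, 11.4 kHz}.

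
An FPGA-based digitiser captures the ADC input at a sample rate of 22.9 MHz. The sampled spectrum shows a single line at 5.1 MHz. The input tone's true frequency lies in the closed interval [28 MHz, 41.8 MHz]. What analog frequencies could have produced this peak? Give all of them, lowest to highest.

28 MHz, 40.7 MHz

Frequencies that alias to 5.1 MHz are k·fs ± 5.1 MHz for integer k ≥ 0.
k=0: 5.1 MHz.
k=1: 17.8 MHz, 28 MHz.
k=2: 40.7 MHz, 50.9 MHz.
k=3: 63.6 MHz, 73.8 MHz.
Within [28 MHz, 41.8 MHz]: 28 MHz, 40.7 MHz.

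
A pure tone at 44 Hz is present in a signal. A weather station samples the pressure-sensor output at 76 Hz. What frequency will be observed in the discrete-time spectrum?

44 Hz > fs/2 = 38 Hz, folds to fs − 44 Hz = 32 Hz.

32 Hz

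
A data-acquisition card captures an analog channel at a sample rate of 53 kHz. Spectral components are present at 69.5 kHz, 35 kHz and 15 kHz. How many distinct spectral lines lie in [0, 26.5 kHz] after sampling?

fs/2 = 26.5 kHz.
69.5 kHz mod fs = 16.5 kHz.
16.5 kHz ≤ fs/2 = 26.5 kHz, appears at 16.5 kHz.
35 kHz > fs/2 = 26.5 kHz, folds to fs − 35 kHz = 18 kHz.
15 kHz ≤ fs/2 = 26.5 kHz, passes unchanged.
Distinct values: {15 kHz, 16.5 kHz, 18 kHz} → 3.

3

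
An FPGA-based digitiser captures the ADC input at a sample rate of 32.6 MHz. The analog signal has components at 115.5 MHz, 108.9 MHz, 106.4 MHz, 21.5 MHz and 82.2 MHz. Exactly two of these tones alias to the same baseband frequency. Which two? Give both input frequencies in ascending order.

21.5 MHz, 108.9 MHz

fs/2 = 16.3 MHz.
115.5 MHz mod fs = 17.7 MHz.
17.7 MHz > fs/2 = 16.3 MHz, folds to fs − 17.7 MHz = 14.9 MHz.
108.9 MHz mod fs = 11.1 MHz.
11.1 MHz ≤ fs/2 = 16.3 MHz, appears at 11.1 MHz.
106.4 MHz mod fs = 8.6 MHz.
8.6 MHz ≤ fs/2 = 16.3 MHz, appears at 8.6 MHz.
21.5 MHz > fs/2 = 16.3 MHz, folds to fs − 21.5 MHz = 11.1 MHz.
82.2 MHz mod fs = 17 MHz.
17 MHz > fs/2 = 16.3 MHz, folds to fs − 17 MHz = 15.6 MHz.
21.5 MHz and 108.9 MHz both map to 11.1 MHz.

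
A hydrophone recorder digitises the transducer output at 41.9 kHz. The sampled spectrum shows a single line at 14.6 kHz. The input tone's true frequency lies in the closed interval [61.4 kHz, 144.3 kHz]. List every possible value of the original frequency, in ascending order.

69.2 kHz, 98.4 kHz, 111.1 kHz, 140.3 kHz

Frequencies that alias to 14.6 kHz are k·fs ± 14.6 kHz for integer k ≥ 0.
k=0: 14.6 kHz.
k=1: 27.3 kHz, 56.5 kHz.
k=2: 69.2 kHz, 98.4 kHz.
k=3: 111.1 kHz, 140.3 kHz.
k=4: 153 kHz, 182.2 kHz.
Within [61.4 kHz, 144.3 kHz]: 69.2 kHz, 98.4 kHz, 111.1 kHz, 140.3 kHz.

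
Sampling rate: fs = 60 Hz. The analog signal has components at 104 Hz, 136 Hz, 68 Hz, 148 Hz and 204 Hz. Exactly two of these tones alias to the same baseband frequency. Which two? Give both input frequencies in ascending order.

fs/2 = 30 Hz.
104 Hz mod fs = 44 Hz.
44 Hz > fs/2 = 30 Hz, folds to fs − 44 Hz = 16 Hz.
136 Hz mod fs = 16 Hz.
16 Hz ≤ fs/2 = 30 Hz, appears at 16 Hz.
68 Hz mod fs = 8 Hz.
8 Hz ≤ fs/2 = 30 Hz, appears at 8 Hz.
148 Hz mod fs = 28 Hz.
28 Hz ≤ fs/2 = 30 Hz, appears at 28 Hz.
204 Hz mod fs = 24 Hz.
24 Hz ≤ fs/2 = 30 Hz, appears at 24 Hz.
104 Hz and 136 Hz both map to 16 Hz.

104 Hz, 136 Hz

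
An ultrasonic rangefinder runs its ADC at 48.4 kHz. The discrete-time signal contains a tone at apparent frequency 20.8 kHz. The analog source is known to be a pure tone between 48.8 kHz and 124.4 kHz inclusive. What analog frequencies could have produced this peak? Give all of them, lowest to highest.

Frequencies that alias to 20.8 kHz are k·fs ± 20.8 kHz for integer k ≥ 0.
k=0: 20.8 kHz.
k=1: 27.6 kHz, 69.2 kHz.
k=2: 76 kHz, 117.6 kHz.
k=3: 124.4 kHz, 166 kHz.
k=4: 172.8 kHz, 214.4 kHz.
Within [48.8 kHz, 124.4 kHz]: 69.2 kHz, 76 kHz, 117.6 kHz, 124.4 kHz.

69.2 kHz, 76 kHz, 117.6 kHz, 124.4 kHz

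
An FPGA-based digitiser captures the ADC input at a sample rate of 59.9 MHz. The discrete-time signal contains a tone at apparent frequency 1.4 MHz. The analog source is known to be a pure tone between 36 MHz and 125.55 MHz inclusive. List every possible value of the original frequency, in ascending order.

Frequencies that alias to 1.4 MHz are k·fs ± 1.4 MHz for integer k ≥ 0.
k=0: 1.4 MHz.
k=1: 58.5 MHz, 61.3 MHz.
k=2: 118.4 MHz, 121.2 MHz.
k=3: 178.3 MHz, 181.1 MHz.
Within [36 MHz, 125.55 MHz]: 58.5 MHz, 61.3 MHz, 118.4 MHz, 121.2 MHz.

58.5 MHz, 61.3 MHz, 118.4 MHz, 121.2 MHz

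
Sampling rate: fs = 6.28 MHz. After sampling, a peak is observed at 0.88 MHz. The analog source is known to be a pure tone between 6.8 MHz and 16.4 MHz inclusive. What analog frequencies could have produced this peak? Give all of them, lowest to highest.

Frequencies that alias to 0.88 MHz are k·fs ± 0.88 MHz for integer k ≥ 0.
k=0: 0.88 MHz.
k=1: 5.4 MHz, 7.16 MHz.
k=2: 11.68 MHz, 13.44 MHz.
k=3: 17.96 MHz, 19.72 MHz.
Within [6.8 MHz, 16.4 MHz]: 7.16 MHz, 11.68 MHz, 13.44 MHz.

7.16 MHz, 11.68 MHz, 13.44 MHz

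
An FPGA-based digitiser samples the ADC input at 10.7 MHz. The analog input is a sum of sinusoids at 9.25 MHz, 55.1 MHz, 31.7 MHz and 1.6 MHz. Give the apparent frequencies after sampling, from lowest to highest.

0.4 MHz, 1.45 MHz, 1.6 MHz

fs/2 = 5.35 MHz.
9.25 MHz > fs/2 = 5.35 MHz, folds to fs − 9.25 MHz = 1.45 MHz.
55.1 MHz mod fs = 1.6 MHz.
1.6 MHz ≤ fs/2 = 5.35 MHz, appears at 1.6 MHz.
31.7 MHz mod fs = 10.3 MHz.
10.3 MHz > fs/2 = 5.35 MHz, folds to fs − 10.3 MHz = 0.4 MHz.
1.6 MHz ≤ fs/2 = 5.35 MHz, passes unchanged.
Distinct values: {0.4 MHz, 1.45 MHz, 1.6 MHz}.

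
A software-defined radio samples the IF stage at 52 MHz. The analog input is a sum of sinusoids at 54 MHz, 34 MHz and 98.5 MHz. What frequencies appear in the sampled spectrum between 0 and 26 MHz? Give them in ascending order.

2 MHz, 5.5 MHz, 18 MHz

fs/2 = 26 MHz.
54 MHz mod fs = 2 MHz.
2 MHz ≤ fs/2 = 26 MHz, appears at 2 MHz.
34 MHz > fs/2 = 26 MHz, folds to fs − 34 MHz = 18 MHz.
98.5 MHz mod fs = 46.5 MHz.
46.5 MHz > fs/2 = 26 MHz, folds to fs − 46.5 MHz = 5.5 MHz.
Distinct values: {2 MHz, 5.5 MHz, 18 MHz}.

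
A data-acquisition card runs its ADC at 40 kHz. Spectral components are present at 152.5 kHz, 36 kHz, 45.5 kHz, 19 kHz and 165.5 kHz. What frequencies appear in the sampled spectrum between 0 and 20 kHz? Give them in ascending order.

4 kHz, 5.5 kHz, 7.5 kHz, 19 kHz

fs/2 = 20 kHz.
152.5 kHz mod fs = 32.5 kHz.
32.5 kHz > fs/2 = 20 kHz, folds to fs − 32.5 kHz = 7.5 kHz.
36 kHz > fs/2 = 20 kHz, folds to fs − 36 kHz = 4 kHz.
45.5 kHz mod fs = 5.5 kHz.
5.5 kHz ≤ fs/2 = 20 kHz, appears at 5.5 kHz.
19 kHz ≤ fs/2 = 20 kHz, passes unchanged.
165.5 kHz mod fs = 5.5 kHz.
5.5 kHz ≤ fs/2 = 20 kHz, appears at 5.5 kHz.
Distinct values: {4 kHz, 5.5 kHz, 7.5 kHz, 19 kHz}.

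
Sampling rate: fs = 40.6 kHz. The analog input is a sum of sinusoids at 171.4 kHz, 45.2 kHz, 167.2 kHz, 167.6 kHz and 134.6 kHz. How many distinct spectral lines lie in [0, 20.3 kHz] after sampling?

5

fs/2 = 20.3 kHz.
171.4 kHz mod fs = 9 kHz.
9 kHz ≤ fs/2 = 20.3 kHz, appears at 9 kHz.
45.2 kHz mod fs = 4.6 kHz.
4.6 kHz ≤ fs/2 = 20.3 kHz, appears at 4.6 kHz.
167.2 kHz mod fs = 4.8 kHz.
4.8 kHz ≤ fs/2 = 20.3 kHz, appears at 4.8 kHz.
167.6 kHz mod fs = 5.2 kHz.
5.2 kHz ≤ fs/2 = 20.3 kHz, appears at 5.2 kHz.
134.6 kHz mod fs = 12.8 kHz.
12.8 kHz ≤ fs/2 = 20.3 kHz, appears at 12.8 kHz.
Distinct values: {4.6 kHz, 4.8 kHz, 5.2 kHz, 9 kHz, 12.8 kHz} → 5.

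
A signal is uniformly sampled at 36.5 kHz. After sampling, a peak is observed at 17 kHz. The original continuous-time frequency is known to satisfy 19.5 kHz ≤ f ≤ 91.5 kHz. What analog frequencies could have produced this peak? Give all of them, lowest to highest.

19.5 kHz, 53.5 kHz, 56 kHz, 90 kHz

Frequencies that alias to 17 kHz are k·fs ± 17 kHz for integer k ≥ 0.
k=0: 17 kHz.
k=1: 19.5 kHz, 53.5 kHz.
k=2: 56 kHz, 90 kHz.
k=3: 92.5 kHz, 126.5 kHz.
Within [19.5 kHz, 91.5 kHz]: 19.5 kHz, 53.5 kHz, 56 kHz, 90 kHz.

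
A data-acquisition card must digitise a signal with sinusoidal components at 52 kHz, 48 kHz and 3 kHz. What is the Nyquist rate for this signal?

Highest-frequency component: 52 kHz.
Nyquist rate = 2 × 52 kHz = 104 kHz.

104 kHz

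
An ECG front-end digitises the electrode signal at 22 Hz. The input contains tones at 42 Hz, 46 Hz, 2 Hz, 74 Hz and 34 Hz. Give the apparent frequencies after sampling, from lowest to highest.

fs/2 = 11 Hz.
42 Hz mod fs = 20 Hz.
20 Hz > fs/2 = 11 Hz, folds to fs − 20 Hz = 2 Hz.
46 Hz mod fs = 2 Hz.
2 Hz ≤ fs/2 = 11 Hz, appears at 2 Hz.
2 Hz ≤ fs/2 = 11 Hz, passes unchanged.
74 Hz mod fs = 8 Hz.
8 Hz ≤ fs/2 = 11 Hz, appears at 8 Hz.
34 Hz mod fs = 12 Hz.
12 Hz > fs/2 = 11 Hz, folds to fs − 12 Hz = 10 Hz.
Distinct values: {2 Hz, 8 Hz, 10 Hz}.

2 Hz, 8 Hz, 10 Hz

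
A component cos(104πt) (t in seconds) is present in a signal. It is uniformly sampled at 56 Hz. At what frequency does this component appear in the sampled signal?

4 Hz

ω = 104π rad/s → f = ω/(2π) = 52 Hz.
52 Hz > fs/2 = 28 Hz, folds to fs − 52 Hz = 4 Hz.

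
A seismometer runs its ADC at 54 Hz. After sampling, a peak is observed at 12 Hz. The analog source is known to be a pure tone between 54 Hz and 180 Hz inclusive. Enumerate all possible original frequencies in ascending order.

Frequencies that alias to 12 Hz are k·fs ± 12 Hz for integer k ≥ 0.
k=0: 12 Hz.
k=1: 42 Hz, 66 Hz.
k=2: 96 Hz, 120 Hz.
k=3: 150 Hz, 174 Hz.
k=4: 204 Hz, 228 Hz.
Within [54 Hz, 180 Hz]: 66 Hz, 96 Hz, 120 Hz, 150 Hz, 174 Hz.

66 Hz, 96 Hz, 120 Hz, 150 Hz, 174 Hz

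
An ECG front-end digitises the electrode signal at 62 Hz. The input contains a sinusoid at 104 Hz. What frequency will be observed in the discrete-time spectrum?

104 Hz mod fs = 42 Hz.
42 Hz > fs/2 = 31 Hz, folds to fs − 42 Hz = 20 Hz.

20 Hz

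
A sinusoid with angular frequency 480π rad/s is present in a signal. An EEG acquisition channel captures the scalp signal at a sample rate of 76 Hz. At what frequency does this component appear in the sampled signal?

12 Hz

ω = 480π rad/s → f = ω/(2π) = 240 Hz.
240 Hz mod fs = 12 Hz.
12 Hz ≤ fs/2 = 38 Hz, appears at 12 Hz.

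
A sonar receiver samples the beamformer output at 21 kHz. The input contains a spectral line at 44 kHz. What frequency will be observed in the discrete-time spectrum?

44 kHz mod fs = 2 kHz.
2 kHz ≤ fs/2 = 10.5 kHz, appears at 2 kHz.

2 kHz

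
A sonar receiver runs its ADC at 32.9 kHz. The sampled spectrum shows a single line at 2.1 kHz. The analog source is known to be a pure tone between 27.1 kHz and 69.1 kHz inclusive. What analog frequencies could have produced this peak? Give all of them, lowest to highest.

30.8 kHz, 35 kHz, 63.7 kHz, 67.9 kHz

Frequencies that alias to 2.1 kHz are k·fs ± 2.1 kHz for integer k ≥ 0.
k=0: 2.1 kHz.
k=1: 30.8 kHz, 35 kHz.
k=2: 63.7 kHz, 67.9 kHz.
k=3: 96.6 kHz, 100.8 kHz.
Within [27.1 kHz, 69.1 kHz]: 30.8 kHz, 35 kHz, 63.7 kHz, 67.9 kHz.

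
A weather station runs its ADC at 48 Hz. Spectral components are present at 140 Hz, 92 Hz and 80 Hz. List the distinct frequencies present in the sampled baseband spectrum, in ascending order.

fs/2 = 24 Hz.
140 Hz mod fs = 44 Hz.
44 Hz > fs/2 = 24 Hz, folds to fs − 44 Hz = 4 Hz.
92 Hz mod fs = 44 Hz.
44 Hz > fs/2 = 24 Hz, folds to fs − 44 Hz = 4 Hz.
80 Hz mod fs = 32 Hz.
32 Hz > fs/2 = 24 Hz, folds to fs − 32 Hz = 16 Hz.
Distinct values: {4 Hz, 16 Hz}.

4 Hz, 16 Hz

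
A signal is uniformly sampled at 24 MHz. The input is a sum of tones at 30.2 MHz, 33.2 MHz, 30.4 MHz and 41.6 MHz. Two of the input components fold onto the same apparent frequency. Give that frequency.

6.4 MHz

fs/2 = 12 MHz.
30.2 MHz mod fs = 6.2 MHz.
6.2 MHz ≤ fs/2 = 12 MHz, appears at 6.2 MHz.
33.2 MHz mod fs = 9.2 MHz.
9.2 MHz ≤ fs/2 = 12 MHz, appears at 9.2 MHz.
30.4 MHz mod fs = 6.4 MHz.
6.4 MHz ≤ fs/2 = 12 MHz, appears at 6.4 MHz.
41.6 MHz mod fs = 17.6 MHz.
17.6 MHz > fs/2 = 12 MHz, folds to fs − 17.6 MHz = 6.4 MHz.
30.4 MHz and 41.6 MHz both map to 6.4 MHz.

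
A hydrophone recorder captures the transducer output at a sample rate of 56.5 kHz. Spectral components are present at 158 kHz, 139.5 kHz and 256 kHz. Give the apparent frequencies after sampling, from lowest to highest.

11.5 kHz, 26.5 kHz

fs/2 = 28.25 kHz.
158 kHz mod fs = 45 kHz.
45 kHz > fs/2 = 28.25 kHz, folds to fs − 45 kHz = 11.5 kHz.
139.5 kHz mod fs = 26.5 kHz.
26.5 kHz ≤ fs/2 = 28.25 kHz, appears at 26.5 kHz.
256 kHz mod fs = 30 kHz.
30 kHz > fs/2 = 28.25 kHz, folds to fs − 30 kHz = 26.5 kHz.
Distinct values: {11.5 kHz, 26.5 kHz}.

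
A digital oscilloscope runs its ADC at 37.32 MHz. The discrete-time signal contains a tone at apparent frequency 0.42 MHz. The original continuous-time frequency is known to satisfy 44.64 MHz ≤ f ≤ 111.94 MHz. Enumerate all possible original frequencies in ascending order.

74.22 MHz, 75.06 MHz, 111.54 MHz

Frequencies that alias to 0.42 MHz are k·fs ± 0.42 MHz for integer k ≥ 0.
k=0: 0.42 MHz.
k=1: 36.9 MHz, 37.74 MHz.
k=2: 74.22 MHz, 75.06 MHz.
k=3: 111.54 MHz, 112.38 MHz.
k=4: 148.86 MHz, 149.7 MHz.
Within [44.64 MHz, 111.94 MHz]: 74.22 MHz, 75.06 MHz, 111.54 MHz.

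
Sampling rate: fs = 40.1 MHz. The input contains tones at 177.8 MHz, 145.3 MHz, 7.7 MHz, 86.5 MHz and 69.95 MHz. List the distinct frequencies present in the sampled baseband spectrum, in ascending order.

fs/2 = 20.05 MHz.
177.8 MHz mod fs = 17.4 MHz.
17.4 MHz ≤ fs/2 = 20.05 MHz, appears at 17.4 MHz.
145.3 MHz mod fs = 25 MHz.
25 MHz > fs/2 = 20.05 MHz, folds to fs − 25 MHz = 15.1 MHz.
7.7 MHz ≤ fs/2 = 20.05 MHz, passes unchanged.
86.5 MHz mod fs = 6.3 MHz.
6.3 MHz ≤ fs/2 = 20.05 MHz, appears at 6.3 MHz.
69.95 MHz mod fs = 29.85 MHz.
29.85 MHz > fs/2 = 20.05 MHz, folds to fs − 29.85 MHz = 10.25 MHz.
Distinct values: {6.3 MHz, 7.7 MHz, 10.25 MHz, 15.1 MHz, 17.4 MHz}.

6.3 MHz, 7.7 MHz, 10.25 MHz, 15.1 MHz, 17.4 MHz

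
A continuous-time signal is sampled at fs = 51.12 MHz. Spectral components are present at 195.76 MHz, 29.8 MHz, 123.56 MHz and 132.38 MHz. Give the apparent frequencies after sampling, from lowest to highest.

8.72 MHz, 20.98 MHz, 21.32 MHz

fs/2 = 25.56 MHz.
195.76 MHz mod fs = 42.4 MHz.
42.4 MHz > fs/2 = 25.56 MHz, folds to fs − 42.4 MHz = 8.72 MHz.
29.8 MHz > fs/2 = 25.56 MHz, folds to fs − 29.8 MHz = 21.32 MHz.
123.56 MHz mod fs = 21.32 MHz.
21.32 MHz ≤ fs/2 = 25.56 MHz, appears at 21.32 MHz.
132.38 MHz mod fs = 30.14 MHz.
30.14 MHz > fs/2 = 25.56 MHz, folds to fs − 30.14 MHz = 20.98 MHz.
Distinct values: {8.72 MHz, 20.98 MHz, 21.32 MHz}.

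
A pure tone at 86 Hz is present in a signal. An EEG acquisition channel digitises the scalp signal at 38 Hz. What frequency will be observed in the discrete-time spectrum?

86 Hz mod fs = 10 Hz.
10 Hz ≤ fs/2 = 19 Hz, appears at 10 Hz.

10 Hz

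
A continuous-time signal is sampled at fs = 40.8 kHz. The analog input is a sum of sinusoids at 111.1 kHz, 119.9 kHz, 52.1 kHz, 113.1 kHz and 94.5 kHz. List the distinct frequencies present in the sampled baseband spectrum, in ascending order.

fs/2 = 20.4 kHz.
111.1 kHz mod fs = 29.5 kHz.
29.5 kHz > fs/2 = 20.4 kHz, folds to fs − 29.5 kHz = 11.3 kHz.
119.9 kHz mod fs = 38.3 kHz.
38.3 kHz > fs/2 = 20.4 kHz, folds to fs − 38.3 kHz = 2.5 kHz.
52.1 kHz mod fs = 11.3 kHz.
11.3 kHz ≤ fs/2 = 20.4 kHz, appears at 11.3 kHz.
113.1 kHz mod fs = 31.5 kHz.
31.5 kHz > fs/2 = 20.4 kHz, folds to fs − 31.5 kHz = 9.3 kHz.
94.5 kHz mod fs = 12.9 kHz.
12.9 kHz ≤ fs/2 = 20.4 kHz, appears at 12.9 kHz.
Distinct values: {2.5 kHz, 9.3 kHz, 11.3 kHz, 12.9 kHz}.

2.5 kHz, 9.3 kHz, 11.3 kHz, 12.9 kHz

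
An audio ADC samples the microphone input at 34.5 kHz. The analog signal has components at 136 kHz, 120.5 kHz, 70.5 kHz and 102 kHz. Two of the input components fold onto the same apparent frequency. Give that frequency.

1.5 kHz

fs/2 = 17.25 kHz.
136 kHz mod fs = 32.5 kHz.
32.5 kHz > fs/2 = 17.25 kHz, folds to fs − 32.5 kHz = 2 kHz.
120.5 kHz mod fs = 17 kHz.
17 kHz ≤ fs/2 = 17.25 kHz, appears at 17 kHz.
70.5 kHz mod fs = 1.5 kHz.
1.5 kHz ≤ fs/2 = 17.25 kHz, appears at 1.5 kHz.
102 kHz mod fs = 33 kHz.
33 kHz > fs/2 = 17.25 kHz, folds to fs − 33 kHz = 1.5 kHz.
70.5 kHz and 102 kHz both map to 1.5 kHz.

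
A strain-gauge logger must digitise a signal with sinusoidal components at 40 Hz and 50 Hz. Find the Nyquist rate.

Highest-frequency component: 50 Hz.
Nyquist rate = 2 × 50 Hz = 100 Hz.

100 Hz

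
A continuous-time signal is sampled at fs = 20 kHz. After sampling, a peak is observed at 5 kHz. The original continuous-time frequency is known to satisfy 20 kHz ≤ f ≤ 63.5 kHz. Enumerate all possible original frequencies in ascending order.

Frequencies that alias to 5 kHz are k·fs ± 5 kHz for integer k ≥ 0.
k=0: 5 kHz.
k=1: 15 kHz, 25 kHz.
k=2: 35 kHz, 45 kHz.
k=3: 55 kHz, 65 kHz.
k=4: 75 kHz, 85 kHz.
Within [20 kHz, 63.5 kHz]: 25 kHz, 35 kHz, 45 kHz, 55 kHz.

25 kHz, 35 kHz, 45 kHz, 55 kHz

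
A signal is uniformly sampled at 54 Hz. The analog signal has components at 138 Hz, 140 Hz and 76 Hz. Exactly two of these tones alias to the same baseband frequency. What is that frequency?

22 Hz

fs/2 = 27 Hz.
138 Hz mod fs = 30 Hz.
30 Hz > fs/2 = 27 Hz, folds to fs − 30 Hz = 24 Hz.
140 Hz mod fs = 32 Hz.
32 Hz > fs/2 = 27 Hz, folds to fs − 32 Hz = 22 Hz.
76 Hz mod fs = 22 Hz.
22 Hz ≤ fs/2 = 27 Hz, appears at 22 Hz.
76 Hz and 140 Hz both map to 22 Hz.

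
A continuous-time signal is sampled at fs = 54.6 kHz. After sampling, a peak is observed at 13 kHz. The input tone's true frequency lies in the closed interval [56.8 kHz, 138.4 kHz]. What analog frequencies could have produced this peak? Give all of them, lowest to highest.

67.6 kHz, 96.2 kHz, 122.2 kHz

Frequencies that alias to 13 kHz are k·fs ± 13 kHz for integer k ≥ 0.
k=0: 13 kHz.
k=1: 41.6 kHz, 67.6 kHz.
k=2: 96.2 kHz, 122.2 kHz.
k=3: 150.8 kHz, 176.8 kHz.
Within [56.8 kHz, 138.4 kHz]: 67.6 kHz, 96.2 kHz, 122.2 kHz.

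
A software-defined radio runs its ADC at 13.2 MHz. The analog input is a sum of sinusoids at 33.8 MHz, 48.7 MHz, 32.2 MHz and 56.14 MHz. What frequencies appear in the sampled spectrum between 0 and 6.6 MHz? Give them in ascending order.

3.34 MHz, 4.1 MHz, 5.8 MHz

fs/2 = 6.6 MHz.
33.8 MHz mod fs = 7.4 MHz.
7.4 MHz > fs/2 = 6.6 MHz, folds to fs − 7.4 MHz = 5.8 MHz.
48.7 MHz mod fs = 9.1 MHz.
9.1 MHz > fs/2 = 6.6 MHz, folds to fs − 9.1 MHz = 4.1 MHz.
32.2 MHz mod fs = 5.8 MHz.
5.8 MHz ≤ fs/2 = 6.6 MHz, appears at 5.8 MHz.
56.14 MHz mod fs = 3.34 MHz.
3.34 MHz ≤ fs/2 = 6.6 MHz, appears at 3.34 MHz.
Distinct values: {3.34 MHz, 4.1 MHz, 5.8 MHz}.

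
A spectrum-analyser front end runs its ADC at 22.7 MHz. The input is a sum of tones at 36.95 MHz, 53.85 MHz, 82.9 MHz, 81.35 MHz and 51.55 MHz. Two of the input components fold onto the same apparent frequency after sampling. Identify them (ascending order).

36.95 MHz, 53.85 MHz

fs/2 = 11.35 MHz.
36.95 MHz mod fs = 14.25 MHz.
14.25 MHz > fs/2 = 11.35 MHz, folds to fs − 14.25 MHz = 8.45 MHz.
53.85 MHz mod fs = 8.45 MHz.
8.45 MHz ≤ fs/2 = 11.35 MHz, appears at 8.45 MHz.
82.9 MHz mod fs = 14.8 MHz.
14.8 MHz > fs/2 = 11.35 MHz, folds to fs − 14.8 MHz = 7.9 MHz.
81.35 MHz mod fs = 13.25 MHz.
13.25 MHz > fs/2 = 11.35 MHz, folds to fs − 13.25 MHz = 9.45 MHz.
51.55 MHz mod fs = 6.15 MHz.
6.15 MHz ≤ fs/2 = 11.35 MHz, appears at 6.15 MHz.
36.95 MHz and 53.85 MHz both map to 8.45 MHz.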